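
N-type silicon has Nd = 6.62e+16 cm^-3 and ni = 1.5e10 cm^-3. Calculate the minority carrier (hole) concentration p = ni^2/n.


Step 1: Since Nd >> ni, n ≈ Nd = 6.62e+16 cm^-3
Step 2: p = ni^2 / n = (1.5e10)^2 / 6.62e+16
Step 3: p = 2.25e20 / 6.62e+16 = 3.40e+03 cm^-3

3.40e+03


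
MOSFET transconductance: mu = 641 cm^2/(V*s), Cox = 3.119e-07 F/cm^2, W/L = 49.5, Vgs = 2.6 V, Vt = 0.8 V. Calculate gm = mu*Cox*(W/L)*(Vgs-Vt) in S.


Step 1: Vov = Vgs - Vt = 2.6 - 0.8 = 1.8 V
Step 2: gm = mu * Cox * (W/L) * Vov
Step 3: gm = 641 * 3.119e-07 * 49.5 * 1.8 = 1.78e-02 S

1.78e-02


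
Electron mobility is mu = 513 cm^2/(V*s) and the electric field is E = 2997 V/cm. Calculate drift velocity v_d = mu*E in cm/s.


Step 1: v_d = mu * E
Step 2: v_d = 513 * 2997 = 1537461
Step 3: v_d = 1.54e+06 cm/s

1.54e+06


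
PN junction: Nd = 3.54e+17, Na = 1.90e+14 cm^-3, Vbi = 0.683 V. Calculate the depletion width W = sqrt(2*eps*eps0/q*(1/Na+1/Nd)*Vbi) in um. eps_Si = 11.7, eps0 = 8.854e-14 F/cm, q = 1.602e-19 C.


Step 1: 1/Na + 1/Nd = 1/1.90e+14 + 1/3.54e+17 = 5.26598e-15
Step 2: 2*eps*eps0/q = 2*11.7*8.854e-14/1.602e-19 = 1.293281e+07
Step 3: W^2 = 1.293281e+07 * 5.26598e-15 * 0.683 = 4.65150e-08
Step 4: W = sqrt(4.65150e-08) = 2.157e-04 cm = 2.157 um

2.157


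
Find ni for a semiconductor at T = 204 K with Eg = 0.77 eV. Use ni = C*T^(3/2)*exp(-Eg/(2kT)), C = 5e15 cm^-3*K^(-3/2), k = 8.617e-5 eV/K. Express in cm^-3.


Step 1: Compute kT = 8.617e-5 * 204 = 0.01757868 eV
Step 2: Exponent = -Eg/(2kT) = -0.77/(2*0.01757868) = -21.90153
Step 3: T^(3/2) = 204^1.5 = 2913.70
Step 4: ni = 5e15 * 2913.70 * exp(-21.90153) = 4.48e+09 cm^-3

4.48e+09


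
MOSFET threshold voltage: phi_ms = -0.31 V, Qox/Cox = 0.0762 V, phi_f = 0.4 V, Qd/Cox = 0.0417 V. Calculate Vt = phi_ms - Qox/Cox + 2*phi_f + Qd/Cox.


Step 1: Vt = phi_ms - Qox/Cox + 2*phi_f + Qd/Cox
Step 2: Vt = -0.31 - 0.0762 + 2*0.4 + 0.0417
Step 3: Vt = -0.31 - 0.0762 + 0.8 + 0.0417
Step 4: Vt = 0.4555 V

0.4555


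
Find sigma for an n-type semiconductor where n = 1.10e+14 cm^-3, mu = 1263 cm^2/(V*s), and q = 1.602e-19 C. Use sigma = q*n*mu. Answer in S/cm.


Step 1: sigma = q * n * mu
Step 2: sigma = 1.602e-19 * 1.10e+14 * 1263
Step 3: sigma = 2.226e-02 S/cm

2.226e-02


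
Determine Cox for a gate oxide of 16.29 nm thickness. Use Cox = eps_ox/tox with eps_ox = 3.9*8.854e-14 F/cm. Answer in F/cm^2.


Step 1: eps_ox = 3.9 * 8.854e-14 = 3.45306e-13 F/cm
Step 2: tox in cm = 16.29 nm * 1e-7 = 1.6290e-06 cm
Step 3: Cox = 3.45306e-13 / 1.6290e-06 = 2.12e-07 F/cm^2

2.12e-07


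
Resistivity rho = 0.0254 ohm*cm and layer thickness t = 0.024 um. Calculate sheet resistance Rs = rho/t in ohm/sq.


Step 1: Convert thickness to cm: t = 0.024 um = 2.4000e-06 cm
Step 2: Rs = rho / t = 0.0254 / 2.4000e-06
Step 3: Rs = 10583.3 ohm/sq

10583.3


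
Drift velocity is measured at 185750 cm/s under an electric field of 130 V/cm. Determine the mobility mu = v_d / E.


Step 1: mu = v_d / E
Step 2: mu = 185750 / 130
Step 3: mu = 1428.85 cm^2/(V*s)

1428.85


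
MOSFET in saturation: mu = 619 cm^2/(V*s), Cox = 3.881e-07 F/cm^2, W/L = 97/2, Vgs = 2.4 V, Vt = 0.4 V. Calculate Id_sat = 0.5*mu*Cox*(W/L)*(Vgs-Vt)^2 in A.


Step 1: Overdrive voltage Vov = Vgs - Vt = 2.4 - 0.4 = 2.0 V
Step 2: W/L = 97/2 = 48.5
Step 3: Id = 0.5 * 619 * 3.881e-07 * 48.5 * 2.0^2
Step 4: Id = 2.33e-02 A

2.33e-02


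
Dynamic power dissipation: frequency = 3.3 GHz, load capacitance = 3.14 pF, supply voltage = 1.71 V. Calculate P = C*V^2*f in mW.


Step 1: V^2 = 1.71^2 = 2.9241 V^2
Step 2: P = C*V^2*f = 3.14e-12 F * 2.9241 * 3.3e9 Hz
Step 3: P = 3.02995242e-02 W
Step 4: P = 30.3 mW

30.3


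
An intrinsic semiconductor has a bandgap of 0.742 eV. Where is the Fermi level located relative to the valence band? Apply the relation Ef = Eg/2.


Step 1: For an intrinsic semiconductor, the Fermi level sits at midgap.
Step 2: Ef = Eg / 2 = 0.742 / 2 = 0.371 eV

0.371


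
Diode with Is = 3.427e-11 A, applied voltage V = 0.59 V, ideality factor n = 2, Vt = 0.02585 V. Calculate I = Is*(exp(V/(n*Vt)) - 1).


Step 1: V/(n*Vt) = 0.59/(2*0.02585) = 11.4120
Step 2: exp(11.4120) = 9.0400e+04
Step 3: I = 3.427e-11 * (9.0400e+04 - 1) = 3.10e-06 A

3.10e-06


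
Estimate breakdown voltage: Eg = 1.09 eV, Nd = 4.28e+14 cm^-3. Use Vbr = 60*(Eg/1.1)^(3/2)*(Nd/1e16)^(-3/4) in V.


Step 1: Eg/1.1 = 1.09/1.1 = 0.990909
Step 2: (Eg/1.1)^1.5 = 0.990909^1.5 = 0.986395
Step 3: (Nd/1e16)^(-0.75) = (0.0428)^(-0.75) = 10.627159
Step 4: Vbr = 60 * 0.986395 * 10.627159 = 629.0 V

629.0


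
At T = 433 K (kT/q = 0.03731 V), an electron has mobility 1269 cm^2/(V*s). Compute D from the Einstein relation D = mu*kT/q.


Step 1: D = mu * (kT/q)
Step 2: D = 1269 * 0.03731
Step 3: D = 47.35 cm^2/s

47.35


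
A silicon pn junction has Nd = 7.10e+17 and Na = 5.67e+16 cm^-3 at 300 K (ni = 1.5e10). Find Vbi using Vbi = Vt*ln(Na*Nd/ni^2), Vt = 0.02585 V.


Step 1: Compute Na*Nd/ni^2 = 5.67e+16 * 7.10e+17 / (1.5e10)^2 = 1.7892e+14
Step 2: ln(1.7892e+14) = 32.8180
Step 3: Vbi = 0.02585 * 32.8180 = 0.848 V

0.848


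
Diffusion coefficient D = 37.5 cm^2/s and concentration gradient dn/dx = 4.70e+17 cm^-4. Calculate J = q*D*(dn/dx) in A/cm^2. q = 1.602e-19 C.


Step 1: J = q * D * (dn/dx)
Step 2: J = 1.602e-19 * 37.5 * 4.70e+17
Step 3: J = 2.82e+00 A/cm^2

2.82e+00


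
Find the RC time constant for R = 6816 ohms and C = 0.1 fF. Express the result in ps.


Step 1: tau = R * C
Step 2: tau = 6816 * 0.1 fF = 6816 * 1.0e-16 F
Step 3: tau = 6.816e-13 s = 0.6816 ps

0.6816


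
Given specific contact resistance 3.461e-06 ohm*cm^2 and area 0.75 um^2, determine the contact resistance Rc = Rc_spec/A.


Step 1: Convert area to cm^2: 0.75 um^2 = 7.5000e-09 cm^2
Step 2: Rc = Rc_spec / A = 3.461e-06 / 7.5000e-09
Step 3: Rc = 4.61e+02 ohms

4.61e+02


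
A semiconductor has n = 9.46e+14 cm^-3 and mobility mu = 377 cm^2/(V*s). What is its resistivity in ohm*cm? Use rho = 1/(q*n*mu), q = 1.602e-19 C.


Step 1: sigma = q * n * mu = 1.602e-19 * 9.46e+14 * 377 = 5.71340e-02 S/cm
Step 2: rho = 1 / sigma = 1 / 5.71340e-02 = 17.5 ohm*cm

17.5


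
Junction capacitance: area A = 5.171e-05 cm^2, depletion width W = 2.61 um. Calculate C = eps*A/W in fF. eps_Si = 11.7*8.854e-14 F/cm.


Step 1: eps_Si = 11.7 * 8.854e-14 = 1.035918e-12 F/cm
Step 2: W in cm = 2.61 * 1e-4 = 2.61e-04 cm
Step 3: C = 1.035918e-12 * 5.171e-05 / 2.61e-04 = 2.052388e-13 F
Step 4: C = 205.24 fF

205.24


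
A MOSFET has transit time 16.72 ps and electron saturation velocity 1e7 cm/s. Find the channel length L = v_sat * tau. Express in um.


Step 1: tau in seconds = 16.72 ps * 1e-12 = 1.6720e-11 s
Step 2: L = v_sat * tau = 1e7 * 1.6720e-11 = 1.6720e-04 cm
Step 3: L in um = 1.6720e-04 * 1e4 = 1.672 um

1.672


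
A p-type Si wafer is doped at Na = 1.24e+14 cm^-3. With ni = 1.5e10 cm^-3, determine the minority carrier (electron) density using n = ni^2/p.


Step 1: Majority hole concentration p ≈ Na = 1.24e+14 cm^-3
Step 2: n = ni^2 / Na = (1.5e10)^2 / 1.24e+14
Step 3: n = 1.81e+06 cm^-3

1.81e+06


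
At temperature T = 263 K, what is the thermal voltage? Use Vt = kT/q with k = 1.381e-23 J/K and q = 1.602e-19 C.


Step 1: kT = 1.381e-23 * 263 = 3.63203e-21 J
Step 2: Vt = kT/q = 3.63203e-21 / 1.602e-19
Step 3: Vt = 0.02267 V

0.02267


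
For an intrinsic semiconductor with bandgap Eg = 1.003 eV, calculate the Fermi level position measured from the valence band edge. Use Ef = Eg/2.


Step 1: For an intrinsic semiconductor, the Fermi level sits at midgap.
Step 2: Ef = Eg / 2 = 1.003 / 2 = 0.5015 eV

0.5015


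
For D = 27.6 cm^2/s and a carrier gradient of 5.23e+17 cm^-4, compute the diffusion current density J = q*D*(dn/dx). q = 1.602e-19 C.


Step 1: J = q * D * (dn/dx)
Step 2: J = 1.602e-19 * 27.6 * 5.23e+17
Step 3: J = 2.31e+00 A/cm^2

2.31e+00


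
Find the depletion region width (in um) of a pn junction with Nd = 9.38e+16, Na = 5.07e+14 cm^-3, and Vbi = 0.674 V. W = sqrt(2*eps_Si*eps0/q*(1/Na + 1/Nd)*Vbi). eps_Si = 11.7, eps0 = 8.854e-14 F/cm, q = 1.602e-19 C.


Step 1: 1/Na + 1/Nd = 1/5.07e+14 + 1/9.38e+16 = 1.98305e-15
Step 2: 2*eps*eps0/q = 2*11.7*8.854e-14/1.602e-19 = 1.293281e+07
Step 3: W^2 = 1.293281e+07 * 1.98305e-15 * 0.674 = 1.72857e-08
Step 4: W = sqrt(1.72857e-08) = 1.315e-04 cm = 1.315 um

1.315


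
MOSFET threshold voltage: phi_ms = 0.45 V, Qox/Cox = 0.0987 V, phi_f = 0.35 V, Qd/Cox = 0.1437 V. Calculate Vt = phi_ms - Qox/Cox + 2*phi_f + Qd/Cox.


Step 1: Vt = phi_ms - Qox/Cox + 2*phi_f + Qd/Cox
Step 2: Vt = 0.45 - 0.0987 + 2*0.35 + 0.1437
Step 3: Vt = 0.45 - 0.0987 + 0.7 + 0.1437
Step 4: Vt = 1.195 V

1.195


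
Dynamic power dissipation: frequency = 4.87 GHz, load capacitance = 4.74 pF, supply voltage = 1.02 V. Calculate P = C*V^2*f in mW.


Step 1: V^2 = 1.02^2 = 1.0404 V^2
Step 2: P = C*V^2*f = 4.74e-12 F * 1.0404 * 4.87e9 Hz
Step 3: P = 2.401638552e-02 W
Step 4: P = 24.016 mW

24.016


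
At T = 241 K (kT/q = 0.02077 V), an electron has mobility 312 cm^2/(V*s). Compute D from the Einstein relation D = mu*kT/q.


Step 1: D = mu * (kT/q)
Step 2: D = 312 * 0.02077
Step 3: D = 6.48 cm^2/s

6.48


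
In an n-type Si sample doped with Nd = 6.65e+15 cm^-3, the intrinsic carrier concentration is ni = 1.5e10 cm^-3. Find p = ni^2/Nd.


Step 1: Since Nd >> ni, n ≈ Nd = 6.65e+15 cm^-3
Step 2: p = ni^2 / n = (1.5e10)^2 / 6.65e+15
Step 3: p = 2.25e20 / 6.65e+15 = 3.38e+04 cm^-3

3.38e+04


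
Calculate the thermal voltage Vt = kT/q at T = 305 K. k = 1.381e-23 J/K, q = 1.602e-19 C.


Step 1: kT = 1.381e-23 * 305 = 4.21205e-21 J
Step 2: Vt = kT/q = 4.21205e-21 / 1.602e-19
Step 3: Vt = 0.02629 V

0.02629


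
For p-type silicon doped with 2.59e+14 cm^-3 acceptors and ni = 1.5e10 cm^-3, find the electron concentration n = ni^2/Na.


Step 1: Majority hole concentration p ≈ Na = 2.59e+14 cm^-3
Step 2: n = ni^2 / Na = (1.5e10)^2 / 2.59e+14
Step 3: n = 8.69e+05 cm^-3

8.69e+05


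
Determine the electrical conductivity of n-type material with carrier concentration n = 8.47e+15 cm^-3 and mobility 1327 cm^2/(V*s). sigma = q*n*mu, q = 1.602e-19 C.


Step 1: sigma = q * n * mu
Step 2: sigma = 1.602e-19 * 8.47e+15 * 1327
Step 3: sigma = 1.801e+00 S/cm

1.801e+00


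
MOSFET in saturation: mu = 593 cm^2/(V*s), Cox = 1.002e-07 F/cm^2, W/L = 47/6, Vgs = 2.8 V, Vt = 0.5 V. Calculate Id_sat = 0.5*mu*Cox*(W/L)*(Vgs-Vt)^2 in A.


Step 1: Overdrive voltage Vov = Vgs - Vt = 2.8 - 0.5 = 2.3 V
Step 2: W/L = 47/6 = 7.83333
Step 3: Id = 0.5 * 593 * 1.002e-07 * 7.83333 * 2.3^2
Step 4: Id = 1.23e-03 A

1.23e-03


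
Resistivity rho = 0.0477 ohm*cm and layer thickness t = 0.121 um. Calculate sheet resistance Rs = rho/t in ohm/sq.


Step 1: Convert thickness to cm: t = 0.121 um = 1.2100e-05 cm
Step 2: Rs = rho / t = 0.0477 / 1.2100e-05
Step 3: Rs = 3942.1 ohm/sq

3942.1


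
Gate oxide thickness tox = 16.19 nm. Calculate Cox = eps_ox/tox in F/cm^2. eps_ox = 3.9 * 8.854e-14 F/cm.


Step 1: eps_ox = 3.9 * 8.854e-14 = 3.45306e-13 F/cm
Step 2: tox in cm = 16.19 nm * 1e-7 = 1.6190e-06 cm
Step 3: Cox = 3.45306e-13 / 1.6190e-06 = 2.13e-07 F/cm^2

2.13e-07


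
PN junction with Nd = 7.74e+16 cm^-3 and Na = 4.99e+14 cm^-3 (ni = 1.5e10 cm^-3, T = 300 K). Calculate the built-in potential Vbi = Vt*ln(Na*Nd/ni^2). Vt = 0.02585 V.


Step 1: Compute Na*Nd/ni^2 = 4.99e+14 * 7.74e+16 / (1.5e10)^2 = 1.7166e+11
Step 2: ln(1.7166e+11) = 25.8688
Step 3: Vbi = 0.02585 * 25.8688 = 0.669 V

0.669


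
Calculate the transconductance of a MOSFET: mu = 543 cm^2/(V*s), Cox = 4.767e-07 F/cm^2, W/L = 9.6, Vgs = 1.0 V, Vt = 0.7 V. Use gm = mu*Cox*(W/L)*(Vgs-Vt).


Step 1: Vov = Vgs - Vt = 1.0 - 0.7 = 0.3 V
Step 2: gm = mu * Cox * (W/L) * Vov
Step 3: gm = 543 * 4.767e-07 * 9.6 * 0.3 = 7.45e-04 S

7.45e-04


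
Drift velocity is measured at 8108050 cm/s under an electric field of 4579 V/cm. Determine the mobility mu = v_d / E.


Step 1: mu = v_d / E
Step 2: mu = 8108050 / 4579
Step 3: mu = 1770.7 cm^2/(V*s)

1770.7


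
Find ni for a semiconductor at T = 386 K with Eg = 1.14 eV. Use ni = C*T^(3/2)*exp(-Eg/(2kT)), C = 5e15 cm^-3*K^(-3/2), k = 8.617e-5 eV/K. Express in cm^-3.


Step 1: Compute kT = 8.617e-5 * 386 = 0.03326162 eV
Step 2: Exponent = -Eg/(2kT) = -1.14/(2*0.03326162) = -17.13687
Step 3: T^(3/2) = 386^1.5 = 7583.70
Step 4: ni = 5e15 * 7583.70 * exp(-17.13687) = 1.37e+12 cm^-3

1.37e+12


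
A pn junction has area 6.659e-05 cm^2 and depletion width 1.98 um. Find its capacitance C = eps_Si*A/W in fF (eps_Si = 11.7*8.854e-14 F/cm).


Step 1: eps_Si = 11.7 * 8.854e-14 = 1.035918e-12 F/cm
Step 2: W in cm = 1.98 * 1e-4 = 1.98e-04 cm
Step 3: C = 1.035918e-12 * 6.659e-05 / 1.98e-04 = 3.483928e-13 F
Step 4: C = 348.39 fF

348.39


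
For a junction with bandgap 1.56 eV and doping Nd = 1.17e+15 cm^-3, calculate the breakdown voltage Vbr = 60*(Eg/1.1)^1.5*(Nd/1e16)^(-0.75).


Step 1: Eg/1.1 = 1.56/1.1 = 1.418182
Step 2: (Eg/1.1)^1.5 = 1.418182^1.5 = 1.688877
Step 3: (Nd/1e16)^(-0.75) = (0.117)^(-0.75) = 4.998741
Step 4: Vbr = 60 * 1.688877 * 4.998741 = 506.5 V

506.5


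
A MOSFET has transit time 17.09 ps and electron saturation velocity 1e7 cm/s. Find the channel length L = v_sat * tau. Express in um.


Step 1: tau in seconds = 17.09 ps * 1e-12 = 1.7090e-11 s
Step 2: L = v_sat * tau = 1e7 * 1.7090e-11 = 1.7090e-04 cm
Step 3: L in um = 1.7090e-04 * 1e4 = 1.709 um

1.709


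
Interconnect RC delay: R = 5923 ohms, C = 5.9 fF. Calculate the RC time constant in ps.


Step 1: tau = R * C
Step 2: tau = 5923 * 5.9 fF = 5923 * 5.9e-15 F
Step 3: tau = 3.49457e-11 s = 34.9457 ps

34.9457


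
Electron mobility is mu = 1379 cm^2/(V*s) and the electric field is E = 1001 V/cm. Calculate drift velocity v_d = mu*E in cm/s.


Step 1: v_d = mu * E
Step 2: v_d = 1379 * 1001 = 1380379
Step 3: v_d = 1.38e+06 cm/s

1.38e+06


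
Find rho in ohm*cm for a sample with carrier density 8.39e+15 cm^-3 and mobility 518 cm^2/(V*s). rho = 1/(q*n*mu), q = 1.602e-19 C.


Step 1: sigma = q * n * mu = 1.602e-19 * 8.39e+15 * 518 = 6.96232e-01 S/cm
Step 2: rho = 1 / sigma = 1 / 6.96232e-01 = 1.436 ohm*cm

1.436


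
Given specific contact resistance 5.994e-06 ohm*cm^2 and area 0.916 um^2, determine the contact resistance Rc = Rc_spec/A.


Step 1: Convert area to cm^2: 0.916 um^2 = 9.1600e-09 cm^2
Step 2: Rc = Rc_spec / A = 5.994e-06 / 9.1600e-09
Step 3: Rc = 6.54e+02 ohms

6.54e+02


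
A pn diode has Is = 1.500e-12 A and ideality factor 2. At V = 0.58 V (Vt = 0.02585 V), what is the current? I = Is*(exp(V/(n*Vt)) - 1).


Step 1: V/(n*Vt) = 0.58/(2*0.02585) = 11.2186
Step 2: exp(11.2186) = 7.4503e+04
Step 3: I = 1.500e-12 * (7.4503e+04 - 1) = 1.12e-07 A

1.12e-07


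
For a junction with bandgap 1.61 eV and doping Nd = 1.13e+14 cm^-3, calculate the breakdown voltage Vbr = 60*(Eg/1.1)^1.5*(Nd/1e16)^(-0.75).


Step 1: Eg/1.1 = 1.61/1.1 = 1.463636
Step 2: (Eg/1.1)^1.5 = 1.463636^1.5 = 1.770719
Step 3: (Nd/1e16)^(-0.75) = (0.0113)^(-0.75) = 28.853013
Step 4: Vbr = 60 * 1.770719 * 28.853013 = 3065.4 V

3065.4


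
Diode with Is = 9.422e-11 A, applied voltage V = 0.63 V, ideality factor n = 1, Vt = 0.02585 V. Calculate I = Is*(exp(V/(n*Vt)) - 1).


Step 1: V/(n*Vt) = 0.63/(1*0.02585) = 24.3714
Step 2: exp(24.3714) = 3.8403e+10
Step 3: I = 9.422e-11 * (3.8403e+10 - 1) = 3.62e+00 A

3.62e+00


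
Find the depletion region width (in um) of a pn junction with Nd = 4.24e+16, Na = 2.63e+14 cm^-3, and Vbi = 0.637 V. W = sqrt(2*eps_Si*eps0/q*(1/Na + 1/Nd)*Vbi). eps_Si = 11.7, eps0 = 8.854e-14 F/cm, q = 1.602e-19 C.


Step 1: 1/Na + 1/Nd = 1/2.63e+14 + 1/4.24e+16 = 3.82587e-15
Step 2: 2*eps*eps0/q = 2*11.7*8.854e-14/1.602e-19 = 1.293281e+07
Step 3: W^2 = 1.293281e+07 * 3.82587e-15 * 0.637 = 3.15183e-08
Step 4: W = sqrt(3.15183e-08) = 1.775e-04 cm = 1.775 um

1.775


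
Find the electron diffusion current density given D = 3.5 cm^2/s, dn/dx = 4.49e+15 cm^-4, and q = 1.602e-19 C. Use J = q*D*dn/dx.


Step 1: J = q * D * (dn/dx)
Step 2: J = 1.602e-19 * 3.5 * 4.49e+15
Step 3: J = 2.52e-03 A/cm^2

2.52e-03


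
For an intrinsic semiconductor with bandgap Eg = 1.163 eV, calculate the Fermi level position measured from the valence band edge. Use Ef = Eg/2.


Step 1: For an intrinsic semiconductor, the Fermi level sits at midgap.
Step 2: Ef = Eg / 2 = 1.163 / 2 = 0.5815 eV

0.5815


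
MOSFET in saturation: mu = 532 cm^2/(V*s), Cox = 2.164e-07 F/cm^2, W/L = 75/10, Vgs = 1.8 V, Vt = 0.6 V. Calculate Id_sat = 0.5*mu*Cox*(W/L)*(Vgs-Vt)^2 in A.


Step 1: Overdrive voltage Vov = Vgs - Vt = 1.8 - 0.6 = 1.2 V
Step 2: W/L = 75/10 = 7.5
Step 3: Id = 0.5 * 532 * 2.164e-07 * 7.5 * 1.2^2
Step 4: Id = 6.22e-04 A

6.22e-04


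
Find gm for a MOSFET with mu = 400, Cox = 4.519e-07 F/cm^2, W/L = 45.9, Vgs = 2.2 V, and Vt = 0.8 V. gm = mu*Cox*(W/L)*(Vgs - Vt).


Step 1: Vov = Vgs - Vt = 2.2 - 0.8 = 1.4 V
Step 2: gm = mu * Cox * (W/L) * Vov
Step 3: gm = 400 * 4.519e-07 * 45.9 * 1.4 = 1.16e-02 S

1.16e-02


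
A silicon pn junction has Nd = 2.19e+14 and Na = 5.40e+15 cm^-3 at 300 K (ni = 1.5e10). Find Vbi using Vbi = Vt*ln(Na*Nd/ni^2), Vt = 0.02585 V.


Step 1: Compute Na*Nd/ni^2 = 5.40e+15 * 2.19e+14 / (1.5e10)^2 = 5.2560e+09
Step 2: ln(5.2560e+09) = 22.3826
Step 3: Vbi = 0.02585 * 22.3826 = 0.579 V

0.579


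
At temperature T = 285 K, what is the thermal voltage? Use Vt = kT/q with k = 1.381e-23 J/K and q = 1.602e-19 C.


Step 1: kT = 1.381e-23 * 285 = 3.93585e-21 J
Step 2: Vt = kT/q = 3.93585e-21 / 1.602e-19
Step 3: Vt = 0.02457 V

0.02457


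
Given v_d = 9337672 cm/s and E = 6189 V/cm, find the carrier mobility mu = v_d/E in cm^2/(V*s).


Step 1: mu = v_d / E
Step 2: mu = 9337672 / 6189
Step 3: mu = 1508.75 cm^2/(V*s)

1508.75


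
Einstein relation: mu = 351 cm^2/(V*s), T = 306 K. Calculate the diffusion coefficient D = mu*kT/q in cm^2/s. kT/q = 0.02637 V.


Step 1: D = mu * (kT/q)
Step 2: D = 351 * 0.02637
Step 3: D = 9.26 cm^2/s

9.26


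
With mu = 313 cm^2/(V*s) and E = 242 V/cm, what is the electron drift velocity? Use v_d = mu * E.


Step 1: v_d = mu * E
Step 2: v_d = 313 * 242 = 75746
Step 3: v_d = 7.57e+04 cm/s

7.57e+04


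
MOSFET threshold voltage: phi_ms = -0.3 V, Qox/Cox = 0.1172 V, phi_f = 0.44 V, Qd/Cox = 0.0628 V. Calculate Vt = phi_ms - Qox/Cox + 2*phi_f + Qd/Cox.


Step 1: Vt = phi_ms - Qox/Cox + 2*phi_f + Qd/Cox
Step 2: Vt = -0.3 - 0.1172 + 2*0.44 + 0.0628
Step 3: Vt = -0.3 - 0.1172 + 0.88 + 0.0628
Step 4: Vt = 0.5256 V

0.5256


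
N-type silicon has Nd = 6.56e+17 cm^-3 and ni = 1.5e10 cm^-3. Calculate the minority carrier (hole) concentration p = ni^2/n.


Step 1: Since Nd >> ni, n ≈ Nd = 6.56e+17 cm^-3
Step 2: p = ni^2 / n = (1.5e10)^2 / 6.56e+17
Step 3: p = 2.25e20 / 6.56e+17 = 3.43e+02 cm^-3

3.43e+02


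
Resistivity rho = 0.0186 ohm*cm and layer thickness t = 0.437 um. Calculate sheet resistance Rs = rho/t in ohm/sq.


Step 1: Convert thickness to cm: t = 0.437 um = 4.3700e-05 cm
Step 2: Rs = rho / t = 0.0186 / 4.3700e-05
Step 3: Rs = 425.6 ohm/sq

425.6


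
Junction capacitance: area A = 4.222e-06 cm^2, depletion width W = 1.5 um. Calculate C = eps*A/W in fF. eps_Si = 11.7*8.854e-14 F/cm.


Step 1: eps_Si = 11.7 * 8.854e-14 = 1.035918e-12 F/cm
Step 2: W in cm = 1.5 * 1e-4 = 1.50e-04 cm
Step 3: C = 1.035918e-12 * 4.222e-06 / 1.50e-04 = 2.915764e-14 F
Step 4: C = 29.16 fF

29.16


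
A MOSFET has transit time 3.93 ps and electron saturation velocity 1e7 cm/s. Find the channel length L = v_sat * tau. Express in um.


Step 1: tau in seconds = 3.93 ps * 1e-12 = 3.9300e-12 s
Step 2: L = v_sat * tau = 1e7 * 3.9300e-12 = 3.9300e-05 cm
Step 3: L in um = 3.9300e-05 * 1e4 = 0.393 um

0.393


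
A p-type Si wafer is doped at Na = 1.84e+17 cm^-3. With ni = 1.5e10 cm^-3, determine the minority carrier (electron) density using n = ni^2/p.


Step 1: Majority hole concentration p ≈ Na = 1.84e+17 cm^-3
Step 2: n = ni^2 / Na = (1.5e10)^2 / 1.84e+17
Step 3: n = 1.22e+03 cm^-3

1.22e+03


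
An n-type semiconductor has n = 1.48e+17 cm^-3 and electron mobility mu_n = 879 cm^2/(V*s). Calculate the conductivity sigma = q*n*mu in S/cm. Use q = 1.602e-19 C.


Step 1: sigma = q * n * mu
Step 2: sigma = 1.602e-19 * 1.48e+17 * 879
Step 3: sigma = 2.084e+01 S/cm

2.084e+01


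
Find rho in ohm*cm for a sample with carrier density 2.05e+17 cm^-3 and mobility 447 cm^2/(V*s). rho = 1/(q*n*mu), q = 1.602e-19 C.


Step 1: sigma = q * n * mu = 1.602e-19 * 2.05e+17 * 447 = 1.46799e+01 S/cm
Step 2: rho = 1 / sigma = 1 / 1.46799e+01 = 0.06812 ohm*cm

0.06812


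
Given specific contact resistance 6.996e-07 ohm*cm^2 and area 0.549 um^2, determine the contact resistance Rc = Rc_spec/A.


Step 1: Convert area to cm^2: 0.549 um^2 = 5.4900e-09 cm^2
Step 2: Rc = Rc_spec / A = 6.996e-07 / 5.4900e-09
Step 3: Rc = 1.27e+02 ohms

1.27e+02


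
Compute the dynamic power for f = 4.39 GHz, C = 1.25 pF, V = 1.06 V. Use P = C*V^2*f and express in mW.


Step 1: V^2 = 1.06^2 = 1.1236 V^2
Step 2: P = C*V^2*f = 1.25e-12 F * 1.1236 * 4.39e9 Hz
Step 3: P = 6.165755e-03 W
Step 4: P = 6.166 mW

6.166


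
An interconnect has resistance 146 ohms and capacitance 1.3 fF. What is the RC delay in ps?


Step 1: tau = R * C
Step 2: tau = 146 * 1.3 fF = 146 * 1.3e-15 F
Step 3: tau = 1.898e-13 s = 0.1898 ps

0.1898


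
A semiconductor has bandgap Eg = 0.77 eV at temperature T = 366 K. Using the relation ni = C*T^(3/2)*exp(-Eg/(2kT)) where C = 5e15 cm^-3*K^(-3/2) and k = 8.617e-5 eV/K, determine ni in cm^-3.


Step 1: Compute kT = 8.617e-5 * 366 = 0.03153822 eV
Step 2: Exponent = -Eg/(2kT) = -0.77/(2*0.03153822) = -12.20741
Step 3: T^(3/2) = 366^1.5 = 7001.99
Step 4: ni = 5e15 * 7001.99 * exp(-12.20741) = 1.75e+14 cm^-3

1.75e+14


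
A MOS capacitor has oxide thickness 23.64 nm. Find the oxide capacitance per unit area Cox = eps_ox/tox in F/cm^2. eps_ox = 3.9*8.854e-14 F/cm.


Step 1: eps_ox = 3.9 * 8.854e-14 = 3.45306e-13 F/cm
Step 2: tox in cm = 23.64 nm * 1e-7 = 2.3640e-06 cm
Step 3: Cox = 3.45306e-13 / 2.3640e-06 = 1.46e-07 F/cm^2

1.46e-07


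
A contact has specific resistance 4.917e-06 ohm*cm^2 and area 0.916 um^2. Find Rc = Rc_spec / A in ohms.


Step 1: Convert area to cm^2: 0.916 um^2 = 9.1600e-09 cm^2
Step 2: Rc = Rc_spec / A = 4.917e-06 / 9.1600e-09
Step 3: Rc = 5.37e+02 ohms

5.37e+02


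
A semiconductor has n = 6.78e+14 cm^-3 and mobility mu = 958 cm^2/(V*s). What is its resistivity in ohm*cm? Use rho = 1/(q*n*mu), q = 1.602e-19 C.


Step 1: sigma = q * n * mu = 1.602e-19 * 6.78e+14 * 958 = 1.04054e-01 S/cm
Step 2: rho = 1 / sigma = 1 / 1.04054e-01 = 9.61 ohm*cm

9.61


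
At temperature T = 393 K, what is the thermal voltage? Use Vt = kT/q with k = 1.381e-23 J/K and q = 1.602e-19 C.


Step 1: kT = 1.381e-23 * 393 = 5.42733e-21 J
Step 2: Vt = kT/q = 5.42733e-21 / 1.602e-19
Step 3: Vt = 0.03388 V

0.03388


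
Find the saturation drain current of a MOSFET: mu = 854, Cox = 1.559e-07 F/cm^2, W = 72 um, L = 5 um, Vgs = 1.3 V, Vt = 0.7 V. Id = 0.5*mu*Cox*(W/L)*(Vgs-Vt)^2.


Step 1: Overdrive voltage Vov = Vgs - Vt = 1.3 - 0.7 = 0.6 V
Step 2: W/L = 72/5 = 14.4
Step 3: Id = 0.5 * 854 * 1.559e-07 * 14.4 * 0.6^2
Step 4: Id = 3.45e-04 A

3.45e-04


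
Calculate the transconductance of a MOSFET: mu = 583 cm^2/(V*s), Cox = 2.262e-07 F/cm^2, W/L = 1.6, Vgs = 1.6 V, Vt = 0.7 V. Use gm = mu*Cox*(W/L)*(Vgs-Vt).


Step 1: Vov = Vgs - Vt = 1.6 - 0.7 = 0.9 V
Step 2: gm = mu * Cox * (W/L) * Vov
Step 3: gm = 583 * 2.262e-07 * 1.6 * 0.9 = 1.90e-04 S

1.90e-04


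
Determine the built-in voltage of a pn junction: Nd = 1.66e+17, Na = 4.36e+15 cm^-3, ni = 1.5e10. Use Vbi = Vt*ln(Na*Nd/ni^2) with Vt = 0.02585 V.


Step 1: Compute Na*Nd/ni^2 = 4.36e+15 * 1.66e+17 / (1.5e10)^2 = 3.2167e+12
Step 2: ln(3.2167e+12) = 28.7994
Step 3: Vbi = 0.02585 * 28.7994 = 0.744 V

0.744


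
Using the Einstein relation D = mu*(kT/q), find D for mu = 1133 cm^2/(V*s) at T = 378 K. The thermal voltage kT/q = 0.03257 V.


Step 1: D = mu * (kT/q)
Step 2: D = 1133 * 0.03257
Step 3: D = 36.9 cm^2/s

36.9


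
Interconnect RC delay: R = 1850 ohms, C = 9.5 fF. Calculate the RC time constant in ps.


Step 1: tau = R * C
Step 2: tau = 1850 * 9.5 fF = 1850 * 9.5e-15 F
Step 3: tau = 1.7575e-11 s = 17.575 ps

17.575


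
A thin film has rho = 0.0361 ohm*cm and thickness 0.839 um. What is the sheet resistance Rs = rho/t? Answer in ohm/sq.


Step 1: Convert thickness to cm: t = 0.839 um = 8.3900e-05 cm
Step 2: Rs = rho / t = 0.0361 / 8.3900e-05
Step 3: Rs = 430.3 ohm/sq

430.3


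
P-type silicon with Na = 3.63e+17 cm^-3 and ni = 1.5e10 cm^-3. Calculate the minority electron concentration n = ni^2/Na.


Step 1: Majority hole concentration p ≈ Na = 3.63e+17 cm^-3
Step 2: n = ni^2 / Na = (1.5e10)^2 / 3.63e+17
Step 3: n = 6.20e+02 cm^-3

6.20e+02


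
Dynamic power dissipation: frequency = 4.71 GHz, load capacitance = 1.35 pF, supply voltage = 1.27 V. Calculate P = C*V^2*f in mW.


Step 1: V^2 = 1.27^2 = 1.6129 V^2
Step 2: P = C*V^2*f = 1.35e-12 F * 1.6129 * 4.71e9 Hz
Step 3: P = 1.025562465e-02 W
Step 4: P = 10.256 mW

10.256


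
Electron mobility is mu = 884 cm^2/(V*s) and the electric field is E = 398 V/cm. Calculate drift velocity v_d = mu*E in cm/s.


Step 1: v_d = mu * E
Step 2: v_d = 884 * 398 = 351832
Step 3: v_d = 3.52e+05 cm/s

3.52e+05


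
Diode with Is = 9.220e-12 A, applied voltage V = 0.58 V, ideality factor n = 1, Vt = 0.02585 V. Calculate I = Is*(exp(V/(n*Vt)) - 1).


Step 1: V/(n*Vt) = 0.58/(1*0.02585) = 22.4371
Step 2: exp(22.4371) = 5.5502e+09
Step 3: I = 9.220e-12 * (5.5502e+09 - 1) = 5.12e-02 A

5.12e-02


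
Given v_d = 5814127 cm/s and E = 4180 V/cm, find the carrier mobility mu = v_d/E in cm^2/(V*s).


Step 1: mu = v_d / E
Step 2: mu = 5814127 / 4180
Step 3: mu = 1390.94 cm^2/(V*s)

1390.94


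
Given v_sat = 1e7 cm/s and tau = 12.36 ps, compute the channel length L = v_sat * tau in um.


Step 1: tau in seconds = 12.36 ps * 1e-12 = 1.2360e-11 s
Step 2: L = v_sat * tau = 1e7 * 1.2360e-11 = 1.2360e-04 cm
Step 3: L in um = 1.2360e-04 * 1e4 = 1.236 um

1.236


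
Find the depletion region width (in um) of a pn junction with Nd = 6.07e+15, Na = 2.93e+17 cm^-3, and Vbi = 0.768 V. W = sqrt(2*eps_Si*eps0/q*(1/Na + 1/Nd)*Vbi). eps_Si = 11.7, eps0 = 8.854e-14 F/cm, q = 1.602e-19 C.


Step 1: 1/Na + 1/Nd = 1/2.93e+17 + 1/6.07e+15 = 1.68158e-16
Step 2: 2*eps*eps0/q = 2*11.7*8.854e-14/1.602e-19 = 1.293281e+07
Step 3: W^2 = 1.293281e+07 * 1.68158e-16 * 0.768 = 1.67021e-09
Step 4: W = sqrt(1.67021e-09) = 4.087e-05 cm = 0.4087 um

0.4087


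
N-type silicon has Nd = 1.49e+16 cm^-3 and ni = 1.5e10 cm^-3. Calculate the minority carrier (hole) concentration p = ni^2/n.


Step 1: Since Nd >> ni, n ≈ Nd = 1.49e+16 cm^-3
Step 2: p = ni^2 / n = (1.5e10)^2 / 1.49e+16
Step 3: p = 2.25e20 / 1.49e+16 = 1.51e+04 cm^-3

1.51e+04


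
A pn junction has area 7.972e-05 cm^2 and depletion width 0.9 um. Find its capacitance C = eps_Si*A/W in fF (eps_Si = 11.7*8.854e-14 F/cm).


Step 1: eps_Si = 11.7 * 8.854e-14 = 1.035918e-12 F/cm
Step 2: W in cm = 0.9 * 1e-4 = 9.00e-05 cm
Step 3: C = 1.035918e-12 * 7.972e-05 / 9.00e-05 = 9.175931e-13 F
Step 4: C = 917.59 fF

917.59


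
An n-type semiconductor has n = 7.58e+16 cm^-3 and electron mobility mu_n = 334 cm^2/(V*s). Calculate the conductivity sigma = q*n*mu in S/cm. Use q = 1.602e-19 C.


Step 1: sigma = q * n * mu
Step 2: sigma = 1.602e-19 * 7.58e+16 * 334
Step 3: sigma = 4.056e+00 S/cm

4.056e+00


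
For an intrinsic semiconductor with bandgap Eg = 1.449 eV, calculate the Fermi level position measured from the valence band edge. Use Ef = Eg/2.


Step 1: For an intrinsic semiconductor, the Fermi level sits at midgap.
Step 2: Ef = Eg / 2 = 1.449 / 2 = 0.7245 eV

0.7245


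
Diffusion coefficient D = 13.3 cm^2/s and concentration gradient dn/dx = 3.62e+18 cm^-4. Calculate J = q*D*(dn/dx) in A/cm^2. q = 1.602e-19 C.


Step 1: J = q * D * (dn/dx)
Step 2: J = 1.602e-19 * 13.3 * 3.62e+18
Step 3: J = 7.71e+00 A/cm^2

7.71e+00


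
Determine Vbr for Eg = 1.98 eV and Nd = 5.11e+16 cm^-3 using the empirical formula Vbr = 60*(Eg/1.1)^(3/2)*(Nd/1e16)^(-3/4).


Step 1: Eg/1.1 = 1.98/1.1 = 1.800000
Step 2: (Eg/1.1)^1.5 = 1.800000^1.5 = 2.414953
Step 3: (Nd/1e16)^(-0.75) = (5.11)^(-0.75) = 0.294228
Step 4: Vbr = 60 * 2.414953 * 0.294228 = 42.6 V

42.6


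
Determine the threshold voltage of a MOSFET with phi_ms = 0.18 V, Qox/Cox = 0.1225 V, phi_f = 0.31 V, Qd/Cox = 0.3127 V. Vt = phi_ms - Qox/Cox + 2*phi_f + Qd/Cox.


Step 1: Vt = phi_ms - Qox/Cox + 2*phi_f + Qd/Cox
Step 2: Vt = 0.18 - 0.1225 + 2*0.31 + 0.3127
Step 3: Vt = 0.18 - 0.1225 + 0.62 + 0.3127
Step 4: Vt = 0.9902 V

0.9902


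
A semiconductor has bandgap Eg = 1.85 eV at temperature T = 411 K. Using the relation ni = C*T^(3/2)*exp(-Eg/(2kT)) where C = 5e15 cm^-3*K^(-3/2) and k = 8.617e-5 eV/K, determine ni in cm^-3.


Step 1: Compute kT = 8.617e-5 * 411 = 0.03541587 eV
Step 2: Exponent = -Eg/(2kT) = -1.85/(2*0.03541587) = -26.11823
Step 3: T^(3/2) = 411^1.5 = 8332.26
Step 4: ni = 5e15 * 8332.26 * exp(-26.11823) = 1.89e+08 cm^-3

1.89e+08


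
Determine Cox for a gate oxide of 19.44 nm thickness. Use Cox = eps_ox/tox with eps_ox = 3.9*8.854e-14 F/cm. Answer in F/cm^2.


Step 1: eps_ox = 3.9 * 8.854e-14 = 3.45306e-13 F/cm
Step 2: tox in cm = 19.44 nm * 1e-7 = 1.9440e-06 cm
Step 3: Cox = 3.45306e-13 / 1.9440e-06 = 1.78e-07 F/cm^2

1.78e-07


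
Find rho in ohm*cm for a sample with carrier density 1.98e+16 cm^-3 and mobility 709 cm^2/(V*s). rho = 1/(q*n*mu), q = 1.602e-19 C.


Step 1: sigma = q * n * mu = 1.602e-19 * 1.98e+16 * 709 = 2.24892e+00 S/cm
Step 2: rho = 1 / sigma = 1 / 2.24892e+00 = 0.4447 ohm*cm

0.4447


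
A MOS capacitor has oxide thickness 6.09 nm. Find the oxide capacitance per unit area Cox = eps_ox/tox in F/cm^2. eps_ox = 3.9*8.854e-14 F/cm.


Step 1: eps_ox = 3.9 * 8.854e-14 = 3.45306e-13 F/cm
Step 2: tox in cm = 6.09 nm * 1e-7 = 6.0900e-07 cm
Step 3: Cox = 3.45306e-13 / 6.0900e-07 = 5.67e-07 F/cm^2

5.67e-07


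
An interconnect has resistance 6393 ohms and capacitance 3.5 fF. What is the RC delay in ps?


Step 1: tau = R * C
Step 2: tau = 6393 * 3.5 fF = 6393 * 3.5e-15 F
Step 3: tau = 2.23755e-11 s = 22.3755 ps

22.3755


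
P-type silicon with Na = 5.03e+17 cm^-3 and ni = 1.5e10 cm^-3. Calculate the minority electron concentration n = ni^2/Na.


Step 1: Majority hole concentration p ≈ Na = 5.03e+17 cm^-3
Step 2: n = ni^2 / Na = (1.5e10)^2 / 5.03e+17
Step 3: n = 4.47e+02 cm^-3

4.47e+02


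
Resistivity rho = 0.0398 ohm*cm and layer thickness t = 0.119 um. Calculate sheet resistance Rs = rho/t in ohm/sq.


Step 1: Convert thickness to cm: t = 0.119 um = 1.1900e-05 cm
Step 2: Rs = rho / t = 0.0398 / 1.1900e-05
Step 3: Rs = 3344.5 ohm/sq

3344.5


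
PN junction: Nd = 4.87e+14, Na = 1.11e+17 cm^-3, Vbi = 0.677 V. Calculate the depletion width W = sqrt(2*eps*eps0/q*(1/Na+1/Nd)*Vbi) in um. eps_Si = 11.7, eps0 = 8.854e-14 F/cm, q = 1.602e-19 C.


Step 1: 1/Na + 1/Nd = 1/1.11e+17 + 1/4.87e+14 = 2.06240e-15
Step 2: 2*eps*eps0/q = 2*11.7*8.854e-14/1.602e-19 = 1.293281e+07
Step 3: W^2 = 1.293281e+07 * 2.06240e-15 * 0.677 = 1.80574e-08
Step 4: W = sqrt(1.80574e-08) = 1.344e-04 cm = 1.344 um

1.344


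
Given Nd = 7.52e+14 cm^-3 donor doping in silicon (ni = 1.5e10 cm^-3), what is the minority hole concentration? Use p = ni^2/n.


Step 1: Since Nd >> ni, n ≈ Nd = 7.52e+14 cm^-3
Step 2: p = ni^2 / n = (1.5e10)^2 / 7.52e+14
Step 3: p = 2.25e20 / 7.52e+14 = 2.99e+05 cm^-3

2.99e+05


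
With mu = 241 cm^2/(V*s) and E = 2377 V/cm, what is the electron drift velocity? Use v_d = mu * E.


Step 1: v_d = mu * E
Step 2: v_d = 241 * 2377 = 572857
Step 3: v_d = 5.73e+05 cm/s

5.73e+05


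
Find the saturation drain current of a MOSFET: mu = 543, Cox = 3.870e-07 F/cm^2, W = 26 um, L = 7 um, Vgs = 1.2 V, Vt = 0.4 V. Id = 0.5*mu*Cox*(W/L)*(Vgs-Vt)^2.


Step 1: Overdrive voltage Vov = Vgs - Vt = 1.2 - 0.4 = 0.8 V
Step 2: W/L = 26/7 = 3.71429
Step 3: Id = 0.5 * 543 * 3.870e-07 * 3.71429 * 0.8^2
Step 4: Id = 2.50e-04 A

2.50e-04


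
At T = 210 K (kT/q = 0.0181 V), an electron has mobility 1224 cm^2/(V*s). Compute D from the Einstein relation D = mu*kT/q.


Step 1: D = mu * (kT/q)
Step 2: D = 1224 * 0.0181
Step 3: D = 22.15 cm^2/s

22.15


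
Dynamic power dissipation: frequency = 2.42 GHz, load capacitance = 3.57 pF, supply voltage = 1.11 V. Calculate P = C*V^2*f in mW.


Step 1: V^2 = 1.11^2 = 1.2321 V^2
Step 2: P = C*V^2*f = 3.57e-12 F * 1.2321 * 2.42e9 Hz
Step 3: P = 1.064460474e-02 W
Step 4: P = 10.645 mW

10.645


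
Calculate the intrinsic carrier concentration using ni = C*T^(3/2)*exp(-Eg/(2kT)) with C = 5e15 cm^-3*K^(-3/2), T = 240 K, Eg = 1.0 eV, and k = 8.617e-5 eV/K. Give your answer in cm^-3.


Step 1: Compute kT = 8.617e-5 * 240 = 0.0206808 eV
Step 2: Exponent = -Eg/(2kT) = -1.0/(2*0.0206808) = -24.17701
Step 3: T^(3/2) = 240^1.5 = 3718.06
Step 4: ni = 5e15 * 3718.06 * exp(-24.17701) = 5.88e+08 cm^-3

5.88e+08


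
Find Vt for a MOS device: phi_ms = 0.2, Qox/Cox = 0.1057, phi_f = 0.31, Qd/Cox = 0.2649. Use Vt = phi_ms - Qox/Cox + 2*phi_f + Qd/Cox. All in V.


Step 1: Vt = phi_ms - Qox/Cox + 2*phi_f + Qd/Cox
Step 2: Vt = 0.2 - 0.1057 + 2*0.31 + 0.2649
Step 3: Vt = 0.2 - 0.1057 + 0.62 + 0.2649
Step 4: Vt = 0.9792 V

0.9792


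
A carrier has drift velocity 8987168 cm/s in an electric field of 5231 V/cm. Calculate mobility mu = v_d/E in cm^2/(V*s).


Step 1: mu = v_d / E
Step 2: mu = 8987168 / 5231
Step 3: mu = 1718.06 cm^2/(V*s)

1718.06


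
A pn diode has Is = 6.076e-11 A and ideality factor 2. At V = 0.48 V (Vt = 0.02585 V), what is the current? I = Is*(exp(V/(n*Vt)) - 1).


Step 1: V/(n*Vt) = 0.48/(2*0.02585) = 9.2843
Step 2: exp(9.2843) = 1.0768e+04
Step 3: I = 6.076e-11 * (1.0768e+04 - 1) = 6.54e-07 A

6.54e-07


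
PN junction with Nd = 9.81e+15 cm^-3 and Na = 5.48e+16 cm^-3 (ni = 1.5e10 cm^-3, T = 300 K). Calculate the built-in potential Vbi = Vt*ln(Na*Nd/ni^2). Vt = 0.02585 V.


Step 1: Compute Na*Nd/ni^2 = 5.48e+16 * 9.81e+15 / (1.5e10)^2 = 2.3893e+12
Step 2: ln(2.3893e+12) = 28.5020
Step 3: Vbi = 0.02585 * 28.5020 = 0.737 V

0.737


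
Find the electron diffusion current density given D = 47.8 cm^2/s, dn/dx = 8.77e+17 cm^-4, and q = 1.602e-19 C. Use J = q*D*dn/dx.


Step 1: J = q * D * (dn/dx)
Step 2: J = 1.602e-19 * 47.8 * 8.77e+17
Step 3: J = 6.72e+00 A/cm^2

6.72e+00


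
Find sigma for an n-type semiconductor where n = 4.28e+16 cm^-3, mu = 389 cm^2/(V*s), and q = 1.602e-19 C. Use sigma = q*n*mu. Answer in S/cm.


Step 1: sigma = q * n * mu
Step 2: sigma = 1.602e-19 * 4.28e+16 * 389
Step 3: sigma = 2.667e+00 S/cm

2.667e+00


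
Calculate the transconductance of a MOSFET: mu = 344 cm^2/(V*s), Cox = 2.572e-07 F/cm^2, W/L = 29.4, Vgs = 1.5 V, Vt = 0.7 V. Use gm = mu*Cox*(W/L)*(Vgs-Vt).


Step 1: Vov = Vgs - Vt = 1.5 - 0.7 = 0.8 V
Step 2: gm = mu * Cox * (W/L) * Vov
Step 3: gm = 344 * 2.572e-07 * 29.4 * 0.8 = 2.08e-03 S

2.08e-03


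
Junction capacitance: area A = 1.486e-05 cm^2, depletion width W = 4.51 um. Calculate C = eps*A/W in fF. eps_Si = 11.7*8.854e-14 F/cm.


Step 1: eps_Si = 11.7 * 8.854e-14 = 1.035918e-12 F/cm
Step 2: W in cm = 4.51 * 1e-4 = 4.51e-04 cm
Step 3: C = 1.035918e-12 * 1.486e-05 / 4.51e-04 = 3.413246e-14 F
Step 4: C = 34.13 fF

34.13


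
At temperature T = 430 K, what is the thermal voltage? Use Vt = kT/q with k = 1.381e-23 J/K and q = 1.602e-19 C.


Step 1: kT = 1.381e-23 * 430 = 5.9383e-21 J
Step 2: Vt = kT/q = 5.9383e-21 / 1.602e-19
Step 3: Vt = 0.03707 V

0.03707


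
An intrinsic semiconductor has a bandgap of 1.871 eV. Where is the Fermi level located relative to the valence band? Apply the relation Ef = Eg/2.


Step 1: For an intrinsic semiconductor, the Fermi level sits at midgap.
Step 2: Ef = Eg / 2 = 1.871 / 2 = 0.9355 eV

0.9355


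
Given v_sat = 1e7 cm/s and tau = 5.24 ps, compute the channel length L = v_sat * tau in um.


Step 1: tau in seconds = 5.24 ps * 1e-12 = 5.2400e-12 s
Step 2: L = v_sat * tau = 1e7 * 5.2400e-12 = 5.2400e-05 cm
Step 3: L in um = 5.2400e-05 * 1e4 = 0.524 um

0.524


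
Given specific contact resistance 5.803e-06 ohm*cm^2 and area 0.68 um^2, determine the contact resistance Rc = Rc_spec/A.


Step 1: Convert area to cm^2: 0.68 um^2 = 6.8000e-09 cm^2
Step 2: Rc = Rc_spec / A = 5.803e-06 / 6.8000e-09
Step 3: Rc = 8.53e+02 ohms

8.53e+02


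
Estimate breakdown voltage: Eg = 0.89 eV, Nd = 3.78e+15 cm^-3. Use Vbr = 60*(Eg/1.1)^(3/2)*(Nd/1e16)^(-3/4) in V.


Step 1: Eg/1.1 = 0.89/1.1 = 0.809091
Step 2: (Eg/1.1)^1.5 = 0.809091^1.5 = 0.727773
Step 3: (Nd/1e16)^(-0.75) = (0.378)^(-0.75) = 2.074346
Step 4: Vbr = 60 * 0.727773 * 2.074346 = 90.6 V

90.6


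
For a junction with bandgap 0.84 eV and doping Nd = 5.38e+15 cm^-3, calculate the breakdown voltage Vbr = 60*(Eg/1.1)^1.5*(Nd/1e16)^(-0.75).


Step 1: Eg/1.1 = 0.84/1.1 = 0.763636
Step 2: (Eg/1.1)^1.5 = 0.763636^1.5 = 0.667313
Step 3: (Nd/1e16)^(-0.75) = (0.538)^(-0.75) = 1.591891
Step 4: Vbr = 60 * 0.667313 * 1.591891 = 63.7 V

63.7


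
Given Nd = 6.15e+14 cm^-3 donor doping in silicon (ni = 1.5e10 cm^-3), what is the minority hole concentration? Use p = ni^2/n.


Step 1: Since Nd >> ni, n ≈ Nd = 6.15e+14 cm^-3
Step 2: p = ni^2 / n = (1.5e10)^2 / 6.15e+14
Step 3: p = 2.25e20 / 6.15e+14 = 3.66e+05 cm^-3

3.66e+05


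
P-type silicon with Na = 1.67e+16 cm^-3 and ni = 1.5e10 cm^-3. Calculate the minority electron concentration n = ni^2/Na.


Step 1: Majority hole concentration p ≈ Na = 1.67e+16 cm^-3
Step 2: n = ni^2 / Na = (1.5e10)^2 / 1.67e+16
Step 3: n = 1.35e+04 cm^-3

1.35e+04


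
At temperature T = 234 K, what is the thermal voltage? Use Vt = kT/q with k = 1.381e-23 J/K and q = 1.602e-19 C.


Step 1: kT = 1.381e-23 * 234 = 3.23154e-21 J
Step 2: Vt = kT/q = 3.23154e-21 / 1.602e-19
Step 3: Vt = 0.02017 V

0.02017


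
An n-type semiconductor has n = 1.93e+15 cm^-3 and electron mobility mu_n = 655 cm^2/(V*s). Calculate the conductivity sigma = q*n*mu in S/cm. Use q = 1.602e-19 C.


Step 1: sigma = q * n * mu
Step 2: sigma = 1.602e-19 * 1.93e+15 * 655
Step 3: sigma = 2.025e-01 S/cm

2.025e-01


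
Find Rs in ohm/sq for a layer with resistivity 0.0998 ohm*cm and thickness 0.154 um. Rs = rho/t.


Step 1: Convert thickness to cm: t = 0.154 um = 1.5400e-05 cm
Step 2: Rs = rho / t = 0.0998 / 1.5400e-05
Step 3: Rs = 6480.5 ohm/sq

6480.5


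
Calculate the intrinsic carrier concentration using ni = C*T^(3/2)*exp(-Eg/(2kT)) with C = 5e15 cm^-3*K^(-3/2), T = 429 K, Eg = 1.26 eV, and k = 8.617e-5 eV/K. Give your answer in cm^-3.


Step 1: Compute kT = 8.617e-5 * 429 = 0.03696693 eV
Step 2: Exponent = -Eg/(2kT) = -1.26/(2*0.03696693) = -17.04226
Step 3: T^(3/2) = 429^1.5 = 8885.58
Step 4: ni = 5e15 * 8885.58 * exp(-17.04226) = 1.76e+12 cm^-3

1.76e+12


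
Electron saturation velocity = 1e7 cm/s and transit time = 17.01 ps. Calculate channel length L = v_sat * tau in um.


Step 1: tau in seconds = 17.01 ps * 1e-12 = 1.7010e-11 s
Step 2: L = v_sat * tau = 1e7 * 1.7010e-11 = 1.7010e-04 cm
Step 3: L in um = 1.7010e-04 * 1e4 = 1.701 um

1.701


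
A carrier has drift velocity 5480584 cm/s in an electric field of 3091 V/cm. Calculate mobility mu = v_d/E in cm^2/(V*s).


Step 1: mu = v_d / E
Step 2: mu = 5480584 / 3091
Step 3: mu = 1773.08 cm^2/(V*s)

1773.08


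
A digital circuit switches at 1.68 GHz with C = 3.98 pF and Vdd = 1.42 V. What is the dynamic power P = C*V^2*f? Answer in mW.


Step 1: V^2 = 1.42^2 = 2.0164 V^2
Step 2: P = C*V^2*f = 3.98e-12 F * 2.0164 * 1.68e9 Hz
Step 3: P = 1.348245696e-02 W
Step 4: P = 13.482 mW

13.482


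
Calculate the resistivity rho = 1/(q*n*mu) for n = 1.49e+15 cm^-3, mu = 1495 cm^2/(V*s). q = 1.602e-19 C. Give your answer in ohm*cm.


Step 1: sigma = q * n * mu = 1.602e-19 * 1.49e+15 * 1495 = 3.56854e-01 S/cm
Step 2: rho = 1 / sigma = 1 / 3.56854e-01 = 2.802 ohm*cm

2.802
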